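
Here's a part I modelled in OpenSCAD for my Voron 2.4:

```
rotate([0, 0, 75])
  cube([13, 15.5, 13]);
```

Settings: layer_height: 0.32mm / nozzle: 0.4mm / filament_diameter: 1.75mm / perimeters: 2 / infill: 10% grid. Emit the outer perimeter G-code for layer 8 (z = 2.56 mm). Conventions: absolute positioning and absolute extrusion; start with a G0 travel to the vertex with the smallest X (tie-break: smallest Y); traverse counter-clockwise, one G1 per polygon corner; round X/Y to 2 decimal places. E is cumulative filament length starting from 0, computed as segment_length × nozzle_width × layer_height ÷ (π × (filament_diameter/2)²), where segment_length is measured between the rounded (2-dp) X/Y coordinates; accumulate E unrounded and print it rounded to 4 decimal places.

At z = 2.56 mm: the 13×15.5 cube contributes its full rectangle; (whole slice rotated 75° about Z — lengths, areas and connectivity unchanged). The outline is a single polygon with 4 vertices. Extrusion per mm of travel: 0.4 × 0.32 / (π × 0.875²) = 0.053216. Accumulating E over each segment gives final E = 3.0333.

G0 X-14.97 Y4.01 Z2.56
G1 X0.00 Y0.00 E0.8247
G1 X3.36 Y12.56 E1.5166
G1 X-11.61 Y16.57 E2.3414
G1 X-14.97 Y4.01 E3.0333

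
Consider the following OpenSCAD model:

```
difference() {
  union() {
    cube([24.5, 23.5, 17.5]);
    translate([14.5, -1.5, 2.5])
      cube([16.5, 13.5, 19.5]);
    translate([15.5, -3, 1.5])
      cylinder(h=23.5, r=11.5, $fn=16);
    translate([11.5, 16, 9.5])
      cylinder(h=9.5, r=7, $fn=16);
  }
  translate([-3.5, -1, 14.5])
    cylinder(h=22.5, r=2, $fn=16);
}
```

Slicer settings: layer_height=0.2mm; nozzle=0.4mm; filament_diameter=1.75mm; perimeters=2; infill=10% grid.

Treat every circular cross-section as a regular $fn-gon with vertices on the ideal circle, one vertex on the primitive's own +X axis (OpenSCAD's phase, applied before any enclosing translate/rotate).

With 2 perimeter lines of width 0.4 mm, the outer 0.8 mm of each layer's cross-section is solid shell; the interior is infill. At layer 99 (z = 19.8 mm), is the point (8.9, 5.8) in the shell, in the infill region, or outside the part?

shell

At z = 19.8 mm: the cube does not reach this height (z outside [0, 17.5]); the 16.5×13.5 cube at (14.5, -1.5) contributes its full rectangle; the r=11.5 cylinder at (15.5, -3) gives a regular 16-gon of circumradius 11.5 (constant along its height); the cylinder at (11.5, 16) is absent (z outside [9.5, 19]); Combining (union): the regions partially overlap (shared area 94.09 mm²), so overlapping operands fuse into one piece — 1 connected region; the cylinder at (-3.5, -1): section is a regular 16-gon, circumradius r=2; Taking the first minus the rest: starting from that combined region, the r=2 cylinder at (-3.5, -1) misses the remaining region (no effect) — 1 connected region. Overall, the cross-section is a single solid region. The nearest boundary edge runs (7.37, 5.13)→(11.10, 7.62); distance from the point to it = 0.30 mm. The point is inside the cross-section, 0.30 mm from the nearest boundary — within the 0.8 mm shell band (2 × 0.4).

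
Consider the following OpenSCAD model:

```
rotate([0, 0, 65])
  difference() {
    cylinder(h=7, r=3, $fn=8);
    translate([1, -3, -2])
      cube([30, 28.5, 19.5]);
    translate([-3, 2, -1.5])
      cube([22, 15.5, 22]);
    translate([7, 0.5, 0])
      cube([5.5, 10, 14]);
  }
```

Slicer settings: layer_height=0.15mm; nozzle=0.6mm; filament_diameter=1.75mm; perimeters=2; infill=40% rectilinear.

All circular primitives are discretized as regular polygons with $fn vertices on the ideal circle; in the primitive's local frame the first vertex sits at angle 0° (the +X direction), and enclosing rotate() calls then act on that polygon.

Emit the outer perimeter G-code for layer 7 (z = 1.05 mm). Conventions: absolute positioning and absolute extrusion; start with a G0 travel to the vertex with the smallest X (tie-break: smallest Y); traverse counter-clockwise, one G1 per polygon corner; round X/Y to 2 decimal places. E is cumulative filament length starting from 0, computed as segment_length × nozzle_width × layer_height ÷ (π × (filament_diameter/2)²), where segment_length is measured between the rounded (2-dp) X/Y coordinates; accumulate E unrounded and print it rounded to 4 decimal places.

G0 X-2.73 Y-1.12 Z1.05
G1 X-1.27 Y-2.72 E0.0810
G1 X1.03 Y-2.82 E0.1672
G1 X2.72 Y-1.27 E0.2530
G1 X2.77 Y-0.19 E0.2934
G1 X-1.39 Y1.75 E0.4652
G1 X-2.73 Y-1.12 E0.5837

At z = 1.05 mm: the cylinder: section is a regular 8-gon, circumradius r=3; the 30×28.5 cube at (1, -3) contributes its full rectangle; the cube at (-3, 2) is present — its section is the full 22×15.5 rectangle; the cube at (7, 0.5) (footprint 5.5×10) is included at this height; After the difference (first − rest): starting from the r=3 cylinder, the 30×28.5 cube at (1, -3) partially overlaps it — only the 7.14 mm² overlap (of its 855.00 mm²) is removed, clipping the outline; the 22×15.5 cube at (-3, 2) partially overlaps it — only the 1.99 mm² overlap (of its 341.00 mm²) is removed, clipping the outline; the 5.5×10 cube at (7, 0.5) misses the remaining region (no effect) — 1 connected region; (rotated 65° about Z; rotation is an isometry so areas/perimeters/island counts are preserved). The outline is a single polygon with 6 vertices. Extrusion per mm of travel: 0.6 × 0.15 / (π × 0.875²) = 0.037418. Accumulating E over each segment gives final E = 0.5837.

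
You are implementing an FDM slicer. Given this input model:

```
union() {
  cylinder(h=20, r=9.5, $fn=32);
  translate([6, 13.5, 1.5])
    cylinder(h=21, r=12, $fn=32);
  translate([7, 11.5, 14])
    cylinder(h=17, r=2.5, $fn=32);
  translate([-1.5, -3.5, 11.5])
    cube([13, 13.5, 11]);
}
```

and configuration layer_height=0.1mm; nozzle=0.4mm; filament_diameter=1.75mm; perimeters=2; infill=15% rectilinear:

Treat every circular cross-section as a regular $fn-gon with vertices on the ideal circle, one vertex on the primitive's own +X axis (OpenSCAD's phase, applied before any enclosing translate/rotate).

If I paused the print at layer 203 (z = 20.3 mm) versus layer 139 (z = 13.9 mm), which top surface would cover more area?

layer 139 (z = 13.9 mm)

Layer 203 (z = 20.3): the cylinder is not intersected at this z (z outside [0, 20]); the r=12 cylinder at (6, 13.5) gives a regular 32-gon of circumradius 12 (constant along its height) (area = (32/2)·12.000²·sin(360°/32) = 449.49 mm²); the r=2.5 cylinder at (7, 11.5) gives a regular 32-gon of circumradius 2.5 (constant along its height) (area = (32/2)·2.500²·sin(360°/32) = 19.51 mm²); the cube at (-1.5, -3.5) (footprint 13×13.5) is included at this height (area 175.50 mm²); Taking the union: the regions partially overlap — summed areas 644.50 mm² minus the doubly-counted overlap 120.83 mm² gives 523.67 mm² — area = 523.67 mm². So its area = 523.67 mm². Layer 139 (z = 13.9): the r=9.5 cylinder contributes a regular 32-gon of circumradius 9.5 (area = (32/2)·9.500²·sin(360°/32) = 281.71 mm²); the r=12 cylinder at (6, 13.5) contributes a regular 32-gon of circumradius 12 (area = (32/2)·12.000²·sin(360°/32) = 449.49 mm²); the cylinder at (7, 11.5) does not reach this height (z outside [14, 31]); the 13×13.5 cube at (-1.5, -3.5) contributes its full rectangle (area 175.50 mm²); Taking the union: the regions partially overlap — summed areas 906.70 mm² minus the doubly-counted overlap 233.16 mm² gives 673.54 mm² — area = 673.54 mm². So its area = 673.54 mm². Layer 139 is larger (673.54 vs 523.67 mm²).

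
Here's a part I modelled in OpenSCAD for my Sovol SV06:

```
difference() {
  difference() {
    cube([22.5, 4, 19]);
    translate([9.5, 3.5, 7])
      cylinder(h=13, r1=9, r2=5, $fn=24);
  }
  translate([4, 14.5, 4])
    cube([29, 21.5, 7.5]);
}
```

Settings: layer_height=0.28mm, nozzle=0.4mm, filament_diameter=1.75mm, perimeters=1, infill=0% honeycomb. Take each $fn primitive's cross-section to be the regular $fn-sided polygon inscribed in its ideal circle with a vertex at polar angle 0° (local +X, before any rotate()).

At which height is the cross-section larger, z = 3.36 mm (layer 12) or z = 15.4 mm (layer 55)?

layer 12 (z = 3.36 mm)

Layer 12 (z = 3.36): the cube (footprint 22.5×4) is included at this height (area 90.00 mm²); the cone at (9.5, 3.5) is not intersected at this z (z outside [7, 20]); After the difference (first − rest): none of the subtracted shapes is present at this height, so the 22.5×4 cube is unchanged — area = 90.00 mm²; the cube at (4, 14.5) is absent (z outside [4, 11.5]); Subtracting the remaining from the first: none of the subtracted shapes is present at this height, so the result so far is unchanged — area = 90.00 mm². So its area = 90.00 mm². Layer 55 (z = 15.4): the cube is present — its section is the full 22.5×4 rectangle (area 90.00 mm²); the cone at (9.5, 3.5) contributes a regular 24-gon of circumradius 6.415 (interpolated between r1=9 and r2=5 at t=0.646) (area = (24/2)·6.415²·sin(360°/24) = 127.83 mm²); Taking the first minus the rest: starting from the 22.5×4 cube (90.00 mm²), the cone at (9.5, 3.5) partially overlaps it — only the 48.69 mm² overlap (of its 127.83 mm²) is removed, clipping the outline — area = 41.31 mm²; the cube at (4, 14.5) is not intersected at this z (z outside [4, 11.5]); After the difference (first − rest): none of the subtracted shapes is present at this height, so that combined region is unchanged — area = 41.31 mm². So its area = 41.31 mm². Layer 12 is larger (90.00 vs 41.31 mm²).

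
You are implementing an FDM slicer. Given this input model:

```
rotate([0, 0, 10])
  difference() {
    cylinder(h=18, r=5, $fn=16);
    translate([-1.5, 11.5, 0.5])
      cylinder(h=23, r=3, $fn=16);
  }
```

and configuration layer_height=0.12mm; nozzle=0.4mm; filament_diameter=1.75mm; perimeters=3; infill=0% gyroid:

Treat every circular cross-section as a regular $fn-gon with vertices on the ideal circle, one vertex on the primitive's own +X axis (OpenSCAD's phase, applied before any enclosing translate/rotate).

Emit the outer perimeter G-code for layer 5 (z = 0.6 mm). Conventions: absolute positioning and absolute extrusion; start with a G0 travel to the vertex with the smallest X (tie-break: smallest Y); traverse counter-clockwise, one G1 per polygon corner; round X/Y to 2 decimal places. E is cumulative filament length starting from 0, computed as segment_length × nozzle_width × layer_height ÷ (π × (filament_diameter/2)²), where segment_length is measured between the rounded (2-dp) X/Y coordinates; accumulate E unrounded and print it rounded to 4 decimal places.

At z = 0.6 mm: the cylinder: section is a regular 16-gon, circumradius r=5; the r=3 cylinder at (-1.5, 11.5) gives a regular 16-gon of circumradius 3 (constant along its height); After the difference (first − rest): starting from the r=5 cylinder, the r=3 cylinder at (-1.5, 11.5) misses the remaining region (no effect) — 1 connected region; (whole slice rotated 10° about Z — lengths, areas and connectivity unchanged). The outline is a single polygon with 16 vertices. Extrusion per mm of travel: 0.4 × 0.12 / (π × 0.875²) = 0.019956. Accumulating E over each segment gives final E = 0.6230.

G0 X-4.92 Y-0.87 Z0.60
G1 X-4.22 Y-2.69 E0.0389
G1 X-2.87 Y-4.10 E0.0779
G1 X-1.08 Y-4.88 E0.1168
G1 X0.87 Y-4.92 E0.1558
G1 X2.69 Y-4.22 E0.1947
G1 X4.10 Y-2.87 E0.2336
G1 X4.88 Y-1.08 E0.2726
G1 X4.92 Y0.87 E0.3115
G1 X4.22 Y2.69 E0.3504
G1 X2.87 Y4.10 E0.3894
G1 X1.08 Y4.88 E0.4284
G1 X-0.87 Y4.92 E0.4673
G1 X-2.69 Y4.22 E0.5062
G1 X-4.10 Y2.87 E0.5451
G1 X-4.88 Y1.08 E0.5841
G1 X-4.92 Y-0.87 E0.6230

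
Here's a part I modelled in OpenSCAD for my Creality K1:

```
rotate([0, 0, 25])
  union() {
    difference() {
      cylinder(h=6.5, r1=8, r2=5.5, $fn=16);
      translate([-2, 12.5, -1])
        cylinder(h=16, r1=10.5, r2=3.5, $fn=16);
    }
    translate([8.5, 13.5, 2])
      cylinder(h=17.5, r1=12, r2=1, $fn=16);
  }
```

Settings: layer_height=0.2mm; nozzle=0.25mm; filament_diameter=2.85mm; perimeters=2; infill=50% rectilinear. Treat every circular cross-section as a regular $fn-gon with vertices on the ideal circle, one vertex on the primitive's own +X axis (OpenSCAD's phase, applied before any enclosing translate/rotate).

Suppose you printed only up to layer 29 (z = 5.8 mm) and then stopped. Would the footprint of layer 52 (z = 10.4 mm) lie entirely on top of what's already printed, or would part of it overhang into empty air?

entirely on top

Compare the two slices. At z = 5.8: the cone: at t=0.892 of its height the radius interpolates to r₁+(r₂−r₁)t = 5.769, giving a regular 16-gon of that circumradius (area = (16/2)·5.769²·sin(360°/16) = 101.90 mm²); the cone at (-2, 12.5): at t=0.425 of its height the radius interpolates to r₁+(r₂−r₁)t = 7.525, giving a regular 16-gon of that circumradius (area = (16/2)·7.525²·sin(360°/16) = 173.36 mm²); Subtracting the remaining from the first: starting from the cone (101.90 mm²), the cone at (-2, 12.5) partially overlaps it — only the 1.12 mm² overlap (of its 173.36 mm²) is removed, clipping the outline — area = 100.78 mm²; the cone at (8.5, 13.5) (r1=12→r2=1) has section circumradius 9.611 here — a regular 16-gon (area = (16/2)·9.611²·sin(360°/16) = 282.82 mm²); Combining (union): the 2 present regions are separate (no shared area or edge), so areas and boundary lengths simply add and each stays a separate island — area = 383.60 mm²; (rotated 25° about Z; rotation is an isometry so areas/perimeters/island counts are preserved). At z = 10.4: the cone does not reach this height (z outside [0, 6.5]); the cone at (-2, 12.5) contributes a regular 16-gon of circumradius 5.513 (interpolated between r1=10.5 and r2=3.5 at t=0.713) (area = (16/2)·5.513²·sin(360°/16) = 93.03 mm²); Subtracting the remaining from the first: the first operand is absent here, so nothing remains; the cone at (8.5, 13.5) (r1=12→r2=1) has section circumradius 6.720 here — a regular 16-gon (area = (16/2)·6.720²·sin(360°/16) = 138.25 mm²); Combining (union): only the cone at (8.5, 13.5) is present, so the union is just that shape — area = 138.25 mm²; (whole slice rotated 25° about Z — lengths, areas and connectivity unchanged). Checking containment: the cross-section at z = 10.4 is a subset of the cross-section at z = 5.8.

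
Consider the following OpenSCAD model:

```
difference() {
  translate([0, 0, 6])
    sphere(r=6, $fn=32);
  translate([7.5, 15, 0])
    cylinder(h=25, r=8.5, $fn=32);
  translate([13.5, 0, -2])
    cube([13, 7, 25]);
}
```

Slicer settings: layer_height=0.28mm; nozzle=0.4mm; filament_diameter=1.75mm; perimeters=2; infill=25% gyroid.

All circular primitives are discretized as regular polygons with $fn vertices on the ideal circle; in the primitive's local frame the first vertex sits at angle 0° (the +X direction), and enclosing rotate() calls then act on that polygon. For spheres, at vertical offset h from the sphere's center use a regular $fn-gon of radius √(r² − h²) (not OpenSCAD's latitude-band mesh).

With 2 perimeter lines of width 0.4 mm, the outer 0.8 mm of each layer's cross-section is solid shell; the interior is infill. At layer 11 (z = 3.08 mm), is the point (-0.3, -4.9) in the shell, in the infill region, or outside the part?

At z = 3.08 mm: the r=6 sphere contributes a regular 32-gon of circumradius √(6²−2.92²) = 5.242; the r=8.5 cylinder at (7.5, 15) gives a regular 32-gon of circumradius 8.5 (constant along its height); the cube at (13.5, 0) is present — its section is the full 13×7 rectangle; Taking the first minus the rest: starting from the r=6 sphere, the r=8.5 cylinder at (7.5, 15) misses the remaining region (no effect); the 13×7 cube at (13.5, 0) misses the remaining region (no effect) — 1 connected region. Overall, the cross-section is a single solid region. The nearest boundary edge runs (-0.00, -5.24)→(-1.02, -5.14); distance from the point to it = 0.31 mm. The point is inside the cross-section, 0.31 mm from the nearest boundary — within the 0.8 mm shell band (2 × 0.4).

shell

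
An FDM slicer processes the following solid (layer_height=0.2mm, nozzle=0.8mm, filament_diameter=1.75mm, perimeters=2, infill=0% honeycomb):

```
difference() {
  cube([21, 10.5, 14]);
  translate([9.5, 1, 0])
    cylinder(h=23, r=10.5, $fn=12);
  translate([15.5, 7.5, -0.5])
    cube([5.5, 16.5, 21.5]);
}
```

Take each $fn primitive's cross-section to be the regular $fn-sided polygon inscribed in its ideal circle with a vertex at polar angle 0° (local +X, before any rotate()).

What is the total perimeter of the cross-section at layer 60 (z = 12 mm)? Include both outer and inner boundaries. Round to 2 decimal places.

At z = 12 mm: the cube is present — its section is the full 21×10.5 rectangle (perimeter 63.00 mm); the r=10.5 cylinder at (9.5, 1) contributes a regular 12-gon of circumradius 10.5 (perimeter = 2·12·10.500·sin(180°/12) = 65.22 mm); the cube at (15.5, 7.5) is present — its section is the full 5.5×16.5 rectangle (perimeter 44.00 mm); Subtracting the remaining from the first: starting from the 21×10.5 cube, the r=10.5 cylinder at (9.5, 1) partially overlaps it — only the 179.64 mm² overlap (of its 330.75 mm²) is removed, clipping the outline; the 5.5×16.5 cube at (15.5, 7.5) partially overlaps it — only the 14.80 mm² overlap (of its 90.75 mm²) is removed, clipping the outline — boundary = 46.83 mm. Overall, the cross-section has 3 separate islands. Total boundary length (outer) = 46.83 mm.

46.83 mm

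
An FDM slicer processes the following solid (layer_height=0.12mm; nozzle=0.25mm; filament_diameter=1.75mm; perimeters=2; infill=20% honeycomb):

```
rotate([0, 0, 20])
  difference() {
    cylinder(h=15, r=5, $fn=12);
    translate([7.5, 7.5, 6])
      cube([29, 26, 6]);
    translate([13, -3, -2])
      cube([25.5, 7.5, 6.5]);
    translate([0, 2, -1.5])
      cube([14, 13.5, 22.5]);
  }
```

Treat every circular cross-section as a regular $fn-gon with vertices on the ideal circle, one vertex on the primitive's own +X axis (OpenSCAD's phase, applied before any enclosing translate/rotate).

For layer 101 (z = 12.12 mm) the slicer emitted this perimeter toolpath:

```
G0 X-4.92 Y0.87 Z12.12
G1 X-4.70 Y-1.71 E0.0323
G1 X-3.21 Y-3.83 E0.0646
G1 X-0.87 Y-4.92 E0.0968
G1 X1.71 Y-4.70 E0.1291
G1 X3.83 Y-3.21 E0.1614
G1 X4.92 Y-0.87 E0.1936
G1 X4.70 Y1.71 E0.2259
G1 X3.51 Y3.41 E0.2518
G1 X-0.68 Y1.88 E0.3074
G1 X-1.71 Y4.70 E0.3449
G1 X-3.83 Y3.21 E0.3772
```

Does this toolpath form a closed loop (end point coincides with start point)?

no

Start point (G0): (-4.92, 0.87). End point (last G1): the path does not return to the start — open.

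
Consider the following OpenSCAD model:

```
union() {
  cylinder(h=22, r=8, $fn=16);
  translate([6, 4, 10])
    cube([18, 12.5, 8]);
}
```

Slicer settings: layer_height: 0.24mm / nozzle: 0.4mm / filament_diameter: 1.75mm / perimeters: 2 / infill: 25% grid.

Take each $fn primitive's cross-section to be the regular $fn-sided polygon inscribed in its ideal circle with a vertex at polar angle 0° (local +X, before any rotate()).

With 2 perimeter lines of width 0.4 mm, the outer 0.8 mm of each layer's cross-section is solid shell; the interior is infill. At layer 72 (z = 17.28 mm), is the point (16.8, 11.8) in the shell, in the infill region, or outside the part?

infill

At z = 17.28 mm: the cylinder: section is a regular 16-gon, circumradius r=8; the 18×12.5 cube at (6, 4) contributes its full rectangle; Merging all regions: the regions partially overlap (shared area 0.44 mm²), so overlapping operands fuse into one piece — 1 connected region. Overall, the cross-section is a single solid region. The nearest boundary edge runs (6.00, 16.50)→(24.00, 16.50); distance from the point to it = 4.70 mm. The point is inside the cross-section and 4.70 mm from the nearest boundary — more than the 0.8 mm shell width (2 × 0.4), so it's in the infill interior.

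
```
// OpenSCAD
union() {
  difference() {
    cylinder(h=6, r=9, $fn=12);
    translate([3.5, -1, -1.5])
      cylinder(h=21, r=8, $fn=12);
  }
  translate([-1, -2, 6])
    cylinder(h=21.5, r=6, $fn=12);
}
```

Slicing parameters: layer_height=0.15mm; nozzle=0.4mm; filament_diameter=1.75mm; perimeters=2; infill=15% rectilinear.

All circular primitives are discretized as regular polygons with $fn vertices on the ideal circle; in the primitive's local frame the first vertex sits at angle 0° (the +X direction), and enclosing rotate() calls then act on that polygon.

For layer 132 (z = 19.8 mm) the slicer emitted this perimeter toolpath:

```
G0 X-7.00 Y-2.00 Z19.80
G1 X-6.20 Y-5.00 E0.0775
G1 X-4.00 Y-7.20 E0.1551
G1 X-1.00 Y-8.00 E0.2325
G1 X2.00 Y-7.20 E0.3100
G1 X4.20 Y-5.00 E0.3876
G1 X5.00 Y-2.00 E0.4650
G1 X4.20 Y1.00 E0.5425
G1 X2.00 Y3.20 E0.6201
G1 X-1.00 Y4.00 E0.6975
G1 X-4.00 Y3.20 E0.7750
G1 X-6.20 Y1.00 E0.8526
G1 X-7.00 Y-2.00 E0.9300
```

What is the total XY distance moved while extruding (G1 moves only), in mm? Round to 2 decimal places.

Sum the Euclidean lengths of each G1 segment: total = 37.28 mm.

37.28 mm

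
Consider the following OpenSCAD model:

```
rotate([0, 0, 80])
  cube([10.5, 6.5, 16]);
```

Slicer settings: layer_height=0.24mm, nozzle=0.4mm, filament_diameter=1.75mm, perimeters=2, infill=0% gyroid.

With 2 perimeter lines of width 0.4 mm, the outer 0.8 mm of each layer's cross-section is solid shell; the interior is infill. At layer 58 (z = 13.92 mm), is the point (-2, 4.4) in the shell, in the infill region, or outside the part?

infill

At z = 13.92 mm: the cube (footprint 10.5×6.5) is included at this height; (whole slice rotated 80° about Z — lengths, areas and connectivity unchanged). Overall, the cross-section is a single solid region. Undo the 80° rotation: the query point maps to (3.986, 2.734) in the un-rotated model frame. The nearest boundary edge runs (0.00, 0.00)→(10.50, 0.00); distance from the point to it = 2.73 mm. The point is inside the cross-section and 2.73 mm from the nearest boundary — more than the 0.8 mm shell width (2 × 0.4), so it's in the infill interior.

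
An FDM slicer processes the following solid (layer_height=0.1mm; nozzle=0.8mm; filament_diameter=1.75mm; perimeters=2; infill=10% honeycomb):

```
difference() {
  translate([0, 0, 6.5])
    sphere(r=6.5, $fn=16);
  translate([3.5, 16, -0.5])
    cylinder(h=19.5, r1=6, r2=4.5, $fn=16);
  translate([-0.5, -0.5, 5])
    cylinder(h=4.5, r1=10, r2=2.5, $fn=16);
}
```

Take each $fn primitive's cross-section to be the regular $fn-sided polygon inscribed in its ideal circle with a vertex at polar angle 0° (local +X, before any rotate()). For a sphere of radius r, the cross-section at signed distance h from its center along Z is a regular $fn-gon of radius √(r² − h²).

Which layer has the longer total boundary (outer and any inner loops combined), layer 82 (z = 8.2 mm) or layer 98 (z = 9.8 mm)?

layer 82 (z = 8.2 mm)

Layer 82 (z = 8.2): the r=6.5 sphere contributes a regular 16-gon of circumradius √(6.5²−1.7²) = 6.274 (perimeter = 2·16·6.274·sin(180°/16) = 39.17 mm); the cone at (3.5, 16) contributes a regular 16-gon of circumradius 5.331 (interpolated between r1=6 and r2=4.5 at t=0.446) (perimeter = 2·16·5.331·sin(180°/16) = 33.28 mm); the cone at (-0.5, -0.5) (r1=10→r2=2.5) has section circumradius 4.667 here — a regular 16-gon (perimeter = 2·16·4.667·sin(180°/16) = 29.13 mm); Subtracting the remaining from the first: starting from the r=6.5 sphere, the cone at (3.5, 16) misses the remaining region (no effect); the cone at (-0.5, -0.5) lies wholly inside it (removes its full 66.67 mm² and its 29.13 mm outline becomes a hole wall) — boundary (outer + 1 inner loop) = 68.30 mm. So its perimeter = 68.30 mm. Layer 98 (z = 9.8): the r=6.5 sphere slices to a regular 16-gon of circumradius 5.600 (√(r²−h²) with h=3.3 from center) (perimeter = 2·16·5.600·sin(180°/16) = 34.96 mm); the cone at (3.5, 16) contributes a regular 16-gon of circumradius 5.208 (interpolated between r1=6 and r2=4.5 at t=0.528) (perimeter = 2·16·5.208·sin(180°/16) = 32.51 mm); the cone at (-0.5, -0.5) does not reach this height (z outside [5, 9.5]); Subtracting the remaining from the first: starting from the r=6.5 sphere, the cone at (3.5, 16) misses the remaining region (no effect) — boundary = 34.96 mm. So its perimeter = 34.96 mm. Layer 82 is larger (68.30 vs 34.96 mm).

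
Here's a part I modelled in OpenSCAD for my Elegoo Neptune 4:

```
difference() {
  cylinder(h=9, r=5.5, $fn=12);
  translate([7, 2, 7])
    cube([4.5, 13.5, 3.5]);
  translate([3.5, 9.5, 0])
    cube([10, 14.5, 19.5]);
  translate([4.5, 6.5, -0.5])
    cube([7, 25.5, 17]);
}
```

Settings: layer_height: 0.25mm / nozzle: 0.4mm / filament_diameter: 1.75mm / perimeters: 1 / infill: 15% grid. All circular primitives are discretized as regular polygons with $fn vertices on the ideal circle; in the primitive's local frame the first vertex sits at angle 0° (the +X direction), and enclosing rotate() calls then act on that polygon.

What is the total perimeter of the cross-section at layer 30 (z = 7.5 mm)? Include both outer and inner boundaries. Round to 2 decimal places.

At z = 7.5 mm: the r=5.5 cylinder contributes a regular 12-gon of circumradius 5.5 (perimeter = 2·12·5.500·sin(180°/12) = 34.16 mm); the cube at (7, 2) is present — its section is the full 4.5×13.5 rectangle (perimeter 36.00 mm); the 10×14.5 cube at (3.5, 9.5) contributes its full rectangle (perimeter 49.00 mm); the cube at (4.5, 6.5) (footprint 7×25.5) is included at this height (perimeter 65.00 mm); After the difference (first − rest): starting from the r=5.5 cylinder, the 4.5×13.5 cube at (7, 2) misses the remaining region (no effect); the 10×14.5 cube at (3.5, 9.5) misses the remaining region (no effect); the 7×25.5 cube at (4.5, 6.5) misses the remaining region (no effect) — boundary = 34.16 mm. Overall, the cross-section is a single solid region. Total boundary length (outer) = 34.16 mm.

34.16 mm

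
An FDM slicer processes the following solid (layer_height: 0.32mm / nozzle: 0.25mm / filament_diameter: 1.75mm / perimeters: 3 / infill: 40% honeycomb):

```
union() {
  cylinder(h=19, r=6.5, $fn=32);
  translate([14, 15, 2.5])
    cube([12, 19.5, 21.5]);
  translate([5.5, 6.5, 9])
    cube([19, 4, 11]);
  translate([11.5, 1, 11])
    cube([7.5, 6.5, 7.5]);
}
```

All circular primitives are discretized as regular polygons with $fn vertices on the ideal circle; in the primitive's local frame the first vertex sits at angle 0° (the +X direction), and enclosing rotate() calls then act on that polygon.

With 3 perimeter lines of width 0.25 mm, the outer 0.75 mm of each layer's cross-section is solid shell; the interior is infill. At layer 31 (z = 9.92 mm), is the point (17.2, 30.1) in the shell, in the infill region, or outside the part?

infill

At z = 9.92 mm: the r=6.5 cylinder gives a regular 32-gon of circumradius 6.5 (constant along its height); the 12×19.5 cube at (14, 15) contributes its full rectangle; the cube at (5.5, 6.5) (footprint 19×4) is included at this height; the cube at (11.5, 1) is absent (z outside [11, 18.5]); Combining (union): the 3 present regions are separate (no shared area or edge), so areas and boundary lengths simply add and each stays a separate island — 3 connected regions. Overall, the cross-section has 3 separate islands. The nearest boundary edge runs (14.00, 15.00)→(14.00, 34.50); distance from the point to it = 3.20 mm. (Shell/infill is judged within the island containing the point — the largest one.) The point is inside the cross-section and 3.20 mm from the nearest boundary — more than the 0.75 mm shell width (3 × 0.25), so it's in the infill interior.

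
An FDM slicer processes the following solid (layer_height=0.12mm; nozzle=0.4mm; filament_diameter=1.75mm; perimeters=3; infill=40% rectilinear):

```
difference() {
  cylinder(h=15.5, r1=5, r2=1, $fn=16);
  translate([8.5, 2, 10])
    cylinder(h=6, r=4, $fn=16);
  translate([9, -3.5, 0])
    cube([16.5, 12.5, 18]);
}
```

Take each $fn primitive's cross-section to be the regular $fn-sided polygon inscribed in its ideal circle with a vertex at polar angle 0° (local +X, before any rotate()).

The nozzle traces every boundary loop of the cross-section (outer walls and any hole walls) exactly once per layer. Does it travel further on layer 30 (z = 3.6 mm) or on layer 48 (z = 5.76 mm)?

layer 30 (z = 3.6 mm)

Layer 30 (z = 3.6): the cone: at t=0.232 of its height the radius interpolates to r₁+(r₂−r₁)t = 4.071, giving a regular 16-gon of that circumradius (perimeter = 2·16·4.071·sin(180°/16) = 25.41 mm); the cylinder at (8.5, 2) is absent (z outside [10, 16]); the cube at (9, -3.5) (footprint 16.5×12.5) is included at this height (perimeter 58.00 mm); After the difference (first − rest): starting from the cone, the 16.5×12.5 cube at (9, -3.5) misses the remaining region (no effect) — boundary = 25.41 mm. So its perimeter = 25.41 mm. Layer 48 (z = 5.76): the cone contributes a regular 16-gon of circumradius 3.514 (interpolated between r1=5 and r2=1 at t=0.372) (perimeter = 2·16·3.514·sin(180°/16) = 21.93 mm); the cylinder at (8.5, 2) is not intersected at this z (z outside [10, 16]); the cube at (9, -3.5) (footprint 16.5×12.5) is included at this height (perimeter 58.00 mm); After the difference (first − rest): starting from the cone, the 16.5×12.5 cube at (9, -3.5) misses the remaining region (no effect) — boundary = 21.93 mm. So its perimeter = 21.93 mm. Layer 30 is larger (25.41 vs 21.93 mm).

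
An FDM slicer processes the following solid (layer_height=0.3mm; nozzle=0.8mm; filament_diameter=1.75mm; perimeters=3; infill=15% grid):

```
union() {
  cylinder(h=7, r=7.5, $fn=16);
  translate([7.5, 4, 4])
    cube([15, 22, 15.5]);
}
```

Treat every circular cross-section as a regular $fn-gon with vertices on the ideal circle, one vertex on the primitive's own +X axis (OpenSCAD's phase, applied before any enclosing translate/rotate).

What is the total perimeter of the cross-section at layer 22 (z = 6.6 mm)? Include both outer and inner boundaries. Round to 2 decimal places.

120.82 mm

At z = 6.6 mm: the r=7.5 cylinder gives a regular 16-gon of circumradius 7.5 (constant along its height) (perimeter = 2·16·7.500·sin(180°/16) = 46.82 mm); the cube at (7.5, 4) (footprint 15×22) is included at this height (perimeter 74.00 mm); Merging all regions: the 2 present regions are separate (no shared area or edge), so areas and boundary lengths simply add and each stays a separate island — boundary = 120.82 mm. Overall, the cross-section has 2 separate islands. Total boundary length (outer) = 120.82 mm.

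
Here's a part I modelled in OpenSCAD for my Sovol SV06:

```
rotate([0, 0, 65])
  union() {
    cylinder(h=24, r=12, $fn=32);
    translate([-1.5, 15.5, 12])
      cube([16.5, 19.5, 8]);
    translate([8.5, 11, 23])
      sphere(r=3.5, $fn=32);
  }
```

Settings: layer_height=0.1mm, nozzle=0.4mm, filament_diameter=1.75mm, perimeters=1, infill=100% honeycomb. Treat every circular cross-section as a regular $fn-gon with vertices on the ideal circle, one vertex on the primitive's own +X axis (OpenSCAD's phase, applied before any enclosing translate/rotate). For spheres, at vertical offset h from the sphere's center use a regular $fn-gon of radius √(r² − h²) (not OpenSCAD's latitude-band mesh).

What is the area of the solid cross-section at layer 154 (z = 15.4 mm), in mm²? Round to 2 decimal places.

771.24 mm²

At z = 15.4 mm: the cylinder: section is a regular 32-gon, circumradius r=12 (area = (32/2)·12.000²·sin(360°/32) = 449.49 mm²); the cube at (-1.5, 15.5) is present — its section is the full 16.5×19.5 rectangle (area 321.75 mm²); the sphere at (8.5, 11) is not intersected at this z (|z−center|=7.600 > r=3.5); Taking the union: the 2 present regions are separate (no shared area or edge), so areas and boundary lengths simply add and each stays a separate island — area = 771.24 mm²; (rotated 65° about Z; rotation is an isometry so areas/perimeters/island counts are preserved). Overall, the cross-section has 2 separate islands. Net area = 771.24 mm².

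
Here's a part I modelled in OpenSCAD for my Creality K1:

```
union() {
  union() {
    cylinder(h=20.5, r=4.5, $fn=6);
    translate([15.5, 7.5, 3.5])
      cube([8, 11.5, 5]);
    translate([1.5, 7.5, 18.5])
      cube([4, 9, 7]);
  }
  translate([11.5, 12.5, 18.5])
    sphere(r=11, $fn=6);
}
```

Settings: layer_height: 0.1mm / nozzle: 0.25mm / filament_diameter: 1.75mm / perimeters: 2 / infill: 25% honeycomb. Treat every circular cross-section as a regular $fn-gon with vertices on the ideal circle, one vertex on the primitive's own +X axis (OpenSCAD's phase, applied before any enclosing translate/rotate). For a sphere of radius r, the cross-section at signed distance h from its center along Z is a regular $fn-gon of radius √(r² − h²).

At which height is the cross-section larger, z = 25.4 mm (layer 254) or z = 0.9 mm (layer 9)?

layer 254 (z = 25.4 mm)

Layer 254 (z = 25.4): the cylinder is not intersected at this z (z outside [0, 20.5]); the cube at (15.5, 7.5) is absent (z outside [3.5, 8.5]); the cube at (1.5, 7.5) (footprint 4×9) is included at this height (area 36.00 mm²); Combining (union): only the 4×9 cube at (1.5, 7.5) is present, so the union is just that shape — area = 36.00 mm²; the sphere at (11.5, 12.5): section is a regular 6-gon, circumradius = √(r²−h²) = √(11²−6.9²) = 8.567 (area = (6/2)·8.567²·sin(360°/6) = 190.67 mm²); Combining (union): the regions partially overlap — summed areas 226.67 mm² minus the doubly-counted overlap 11.35 mm² gives 215.32 mm² — area = 215.32 mm². So its area = 215.32 mm². Layer 9 (z = 0.9): the cylinder: section is a regular 6-gon, circumradius r=4.5 (area = (6/2)·4.500²·sin(360°/6) = 52.61 mm²); the cube at (15.5, 7.5) is not intersected at this z (z outside [3.5, 8.5]); the cube at (1.5, 7.5) is absent (z outside [18.5, 25.5]); Merging all regions: only the r=4.5 cylinder is present, so the union is just that shape — area = 52.61 mm²; the sphere at (11.5, 12.5) is not intersected at this z (|z−center|=17.600 > r=11); Taking the union: only that combined region is present, so the union is just that shape — area = 52.61 mm². So its area = 52.61 mm². Layer 254 is larger (215.32 vs 52.61 mm²).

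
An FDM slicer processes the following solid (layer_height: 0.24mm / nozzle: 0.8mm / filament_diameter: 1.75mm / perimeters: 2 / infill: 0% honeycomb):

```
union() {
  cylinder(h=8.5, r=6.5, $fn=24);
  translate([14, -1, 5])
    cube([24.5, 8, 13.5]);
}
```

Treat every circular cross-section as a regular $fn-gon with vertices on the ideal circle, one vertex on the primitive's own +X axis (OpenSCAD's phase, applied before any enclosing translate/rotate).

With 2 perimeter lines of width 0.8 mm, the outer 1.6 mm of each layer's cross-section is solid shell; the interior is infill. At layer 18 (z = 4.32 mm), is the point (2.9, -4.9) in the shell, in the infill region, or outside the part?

At z = 4.32 mm: the cylinder: section is a regular 24-gon, circumradius r=6.5; the cube at (14, -1) is absent (z outside [5, 18.5]); Merging all regions: only the r=6.5 cylinder is present, so the union is just that shape — 1 connected region. Overall, the cross-section is a single solid region. The nearest boundary edge runs (3.25, -5.63)→(4.60, -4.60); distance from the point to it = 0.79 mm. The point is inside the cross-section, 0.79 mm from the nearest boundary — within the 1.6 mm shell band (2 × 0.8).

shell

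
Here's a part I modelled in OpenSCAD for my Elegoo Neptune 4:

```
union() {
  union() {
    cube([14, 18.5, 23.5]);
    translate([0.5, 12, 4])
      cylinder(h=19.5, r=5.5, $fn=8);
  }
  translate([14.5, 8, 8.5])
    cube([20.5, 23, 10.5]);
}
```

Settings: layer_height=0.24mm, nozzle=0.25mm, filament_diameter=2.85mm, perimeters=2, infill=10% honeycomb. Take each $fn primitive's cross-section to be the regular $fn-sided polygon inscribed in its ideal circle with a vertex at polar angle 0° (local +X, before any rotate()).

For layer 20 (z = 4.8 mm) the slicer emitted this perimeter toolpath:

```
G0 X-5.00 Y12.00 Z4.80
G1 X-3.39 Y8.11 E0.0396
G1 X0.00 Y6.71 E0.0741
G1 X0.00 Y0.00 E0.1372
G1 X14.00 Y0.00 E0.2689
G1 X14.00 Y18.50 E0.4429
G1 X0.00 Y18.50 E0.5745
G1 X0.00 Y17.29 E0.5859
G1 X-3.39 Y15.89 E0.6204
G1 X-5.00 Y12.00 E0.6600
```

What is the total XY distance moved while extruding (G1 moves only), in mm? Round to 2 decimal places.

Sum the Euclidean lengths of each G1 segment: total = 70.18 mm.

70.18 mm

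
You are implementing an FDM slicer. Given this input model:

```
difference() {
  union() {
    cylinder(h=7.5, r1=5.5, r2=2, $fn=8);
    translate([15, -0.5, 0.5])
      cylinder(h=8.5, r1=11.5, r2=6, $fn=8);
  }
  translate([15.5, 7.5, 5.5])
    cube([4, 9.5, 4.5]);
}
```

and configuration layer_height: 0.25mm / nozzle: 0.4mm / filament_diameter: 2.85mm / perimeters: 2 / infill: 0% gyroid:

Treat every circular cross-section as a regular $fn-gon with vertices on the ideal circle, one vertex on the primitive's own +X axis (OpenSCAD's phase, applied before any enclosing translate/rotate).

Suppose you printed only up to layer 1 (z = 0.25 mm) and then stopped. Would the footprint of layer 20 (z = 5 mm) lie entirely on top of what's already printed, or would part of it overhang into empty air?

part overhangs

Compare the two slices. At z = 0.25: the cone: at t=0.033 of its height the radius interpolates to r₁+(r₂−r₁)t = 5.383, giving a regular 8-gon of that circumradius (area = (8/2)·5.383²·sin(360°/8) = 81.97 mm²); the cone at (15, -0.5) is absent (z outside [0.5, 9]); Merging all regions: only the cone is present, so the union is just that shape — area = 81.97 mm²; the cube at (15.5, 7.5) is absent (z outside [5.5, 10]); Taking the first minus the rest: none of the subtracted shapes is present at this height, so the result so far is unchanged — area = 81.97 mm². At z = 5: the cone contributes a regular 8-gon of circumradius 3.167 (interpolated between r1=5.5 and r2=2 at t=0.667) (area = (8/2)·3.167²·sin(360°/8) = 28.36 mm²); the cone at (15, -0.5) contributes a regular 8-gon of circumradius 8.588 (interpolated between r1=11.5 and r2=6 at t=0.529) (area = (8/2)·8.588²·sin(360°/8) = 208.62 mm²); Taking the union: the 2 present regions are separate (no shared area or edge), so areas and boundary lengths simply add and each stays a separate island — area = 236.98 mm²; the cube at (15.5, 7.5) does not reach this height (z outside [5.5, 10]); Taking the first minus the rest: none of the subtracted shapes is present at this height, so the result so far is unchanged — area = 236.98 mm². Checking containment: at z = 5 the cross-section extends beyond the z = 0.25 cross-section by about 208.62 mm².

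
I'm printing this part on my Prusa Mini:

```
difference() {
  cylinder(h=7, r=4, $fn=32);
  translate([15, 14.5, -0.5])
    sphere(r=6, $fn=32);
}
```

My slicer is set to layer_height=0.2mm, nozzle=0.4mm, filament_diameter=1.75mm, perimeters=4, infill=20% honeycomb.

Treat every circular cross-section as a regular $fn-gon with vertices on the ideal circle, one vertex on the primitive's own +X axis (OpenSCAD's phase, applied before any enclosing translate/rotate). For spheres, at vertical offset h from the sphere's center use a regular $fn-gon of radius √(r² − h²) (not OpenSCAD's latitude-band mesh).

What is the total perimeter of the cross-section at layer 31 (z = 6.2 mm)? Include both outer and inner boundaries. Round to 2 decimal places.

At z = 6.2 mm: the cylinder: section is a regular 32-gon, circumradius r=4 (perimeter = 2·32·4.000·sin(180°/32) = 25.09 mm); the sphere at (15, 14.5) does not reach this height (|z−center|=6.700 > r=6); Taking the first minus the rest: none of the subtracted shapes is present at this height, so the r=4 cylinder is unchanged — boundary = 25.09 mm. Overall, the cross-section is a single solid region. Total boundary length (outer) = 25.09 mm.

25.09 mm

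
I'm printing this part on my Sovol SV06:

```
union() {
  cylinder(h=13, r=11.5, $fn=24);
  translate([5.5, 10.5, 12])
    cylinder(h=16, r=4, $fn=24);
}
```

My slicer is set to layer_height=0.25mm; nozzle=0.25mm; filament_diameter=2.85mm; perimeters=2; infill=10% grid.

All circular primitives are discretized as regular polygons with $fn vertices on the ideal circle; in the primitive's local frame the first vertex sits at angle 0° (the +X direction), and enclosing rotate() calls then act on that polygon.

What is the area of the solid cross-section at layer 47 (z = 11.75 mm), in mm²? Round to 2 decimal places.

410.75 mm²

At z = 11.75 mm: the r=11.5 cylinder contributes a regular 24-gon of circumradius 11.5 (area = (24/2)·11.500²·sin(360°/24) = 410.75 mm²); the cylinder at (5.5, 10.5) is not intersected at this z (z outside [12, 28]); Merging all regions: only the r=11.5 cylinder is present, so the union is just that shape — area = 410.75 mm². Overall, the cross-section is a single solid region. Net area = 410.75 mm².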